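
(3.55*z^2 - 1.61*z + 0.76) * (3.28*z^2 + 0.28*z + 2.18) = 11.644*z^4 - 4.2868*z^3 + 9.781*z^2 - 3.297*z + 1.6568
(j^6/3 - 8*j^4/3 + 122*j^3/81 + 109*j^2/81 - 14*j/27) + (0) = j^6/3 - 8*j^4/3 + 122*j^3/81 + 109*j^2/81 - 14*j/27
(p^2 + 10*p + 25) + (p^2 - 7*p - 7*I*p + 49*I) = 2*p^2 + 3*p - 7*I*p + 25 + 49*I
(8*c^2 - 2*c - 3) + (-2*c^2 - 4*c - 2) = 6*c^2 - 6*c - 5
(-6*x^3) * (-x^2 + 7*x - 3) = 6*x^5 - 42*x^4 + 18*x^3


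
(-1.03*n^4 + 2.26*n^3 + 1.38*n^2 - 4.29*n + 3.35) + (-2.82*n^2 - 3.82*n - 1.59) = -1.03*n^4 + 2.26*n^3 - 1.44*n^2 - 8.11*n + 1.76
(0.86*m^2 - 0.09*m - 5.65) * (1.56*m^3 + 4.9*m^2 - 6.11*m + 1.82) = 1.3416*m^5 + 4.0736*m^4 - 14.5096*m^3 - 25.5699*m^2 + 34.3577*m - 10.283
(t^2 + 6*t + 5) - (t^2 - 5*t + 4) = 11*t + 1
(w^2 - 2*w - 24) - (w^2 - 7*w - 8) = 5*w - 16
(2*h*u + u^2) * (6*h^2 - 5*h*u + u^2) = 12*h^3*u - 4*h^2*u^2 - 3*h*u^3 + u^4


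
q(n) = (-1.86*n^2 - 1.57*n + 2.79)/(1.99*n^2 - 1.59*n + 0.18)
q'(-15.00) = 0.01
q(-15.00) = -0.83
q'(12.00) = 0.01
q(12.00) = -1.06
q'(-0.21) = 19.05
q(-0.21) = 5.05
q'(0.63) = -837.08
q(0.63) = -33.34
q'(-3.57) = 0.13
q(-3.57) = -0.49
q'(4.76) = 0.06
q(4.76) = -1.24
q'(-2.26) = 0.32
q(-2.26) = -0.23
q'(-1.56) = 0.66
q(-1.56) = 0.09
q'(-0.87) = 2.02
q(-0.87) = 0.90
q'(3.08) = 0.13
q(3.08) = -1.39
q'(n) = (1.59 - 3.98*n)*(-1.86*n^2 - 1.57*n + 2.79)/(1.99*n^2 - 1.59*n + 0.18)^2 + (-3.72*n - 1.57)/(1.99*n^2 - 1.59*n + 0.18) = (6.0817*n^2 - 11.7738*n + 4.1535)/(3.9601*n^4 - 6.3282*n^3 + 3.2445*n^2 - 0.5724*n + 0.0324)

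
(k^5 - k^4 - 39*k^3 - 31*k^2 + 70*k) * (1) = k^5 - k^4 - 39*k^3 - 31*k^2 + 70*k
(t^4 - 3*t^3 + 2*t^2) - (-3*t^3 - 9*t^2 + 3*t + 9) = t^4 + 11*t^2 - 3*t - 9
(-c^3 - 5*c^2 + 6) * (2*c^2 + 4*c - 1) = -2*c^5 - 14*c^4 - 19*c^3 + 17*c^2 + 24*c - 6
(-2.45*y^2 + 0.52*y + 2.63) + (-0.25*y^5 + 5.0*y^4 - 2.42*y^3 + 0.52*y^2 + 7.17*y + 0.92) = -0.25*y^5 + 5.0*y^4 - 2.42*y^3 - 1.93*y^2 + 7.69*y + 3.55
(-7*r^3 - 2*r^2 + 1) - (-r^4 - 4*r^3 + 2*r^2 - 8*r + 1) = r^4 - 3*r^3 - 4*r^2 + 8*r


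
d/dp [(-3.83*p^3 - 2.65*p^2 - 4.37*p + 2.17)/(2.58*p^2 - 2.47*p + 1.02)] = (-9.8814*p^4 + 18.9202*p^3 + 6.1003*p^2 - 16.6032*p + 0.902500000000001)/(6.6564*p^4 - 12.7452*p^3 + 11.3641*p^2 - 5.0388*p + 1.0404)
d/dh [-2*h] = -2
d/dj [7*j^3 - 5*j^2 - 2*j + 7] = 21*j^2 - 10*j - 2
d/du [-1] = 0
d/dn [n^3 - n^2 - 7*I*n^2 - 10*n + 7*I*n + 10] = 3*n^2 - 2*n - 14*I*n - 10 + 7*I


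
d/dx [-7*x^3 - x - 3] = -21*x^2 - 1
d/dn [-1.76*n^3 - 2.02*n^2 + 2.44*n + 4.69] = -5.28*n^2 - 4.04*n + 2.44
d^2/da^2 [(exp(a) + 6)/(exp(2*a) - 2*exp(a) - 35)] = (exp(4*a) + 26*exp(3*a) + 174*exp(2*a) + 794*exp(a) + 805)*exp(a)/(exp(6*a) - 6*exp(5*a) - 93*exp(4*a) + 412*exp(3*a) + 3255*exp(2*a) - 7350*exp(a) - 42875)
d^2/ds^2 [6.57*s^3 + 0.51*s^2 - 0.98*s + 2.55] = 39.42*s + 1.02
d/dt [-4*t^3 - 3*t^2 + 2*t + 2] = -12*t^2 - 6*t + 2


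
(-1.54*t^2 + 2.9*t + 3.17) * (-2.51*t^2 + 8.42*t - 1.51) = 3.8654*t^4 - 20.2458*t^3 + 18.7867*t^2 + 22.3124*t - 4.7867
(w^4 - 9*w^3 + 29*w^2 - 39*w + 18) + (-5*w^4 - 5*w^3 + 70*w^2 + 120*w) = -4*w^4 - 14*w^3 + 99*w^2 + 81*w + 18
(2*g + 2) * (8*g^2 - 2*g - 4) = 16*g^3 + 12*g^2 - 12*g - 8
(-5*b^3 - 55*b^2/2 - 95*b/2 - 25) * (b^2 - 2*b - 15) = -5*b^5 - 35*b^4/2 + 165*b^3/2 + 965*b^2/2 + 1525*b/2 + 375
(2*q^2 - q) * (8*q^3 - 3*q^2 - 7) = 16*q^5 - 14*q^4 + 3*q^3 - 14*q^2 + 7*q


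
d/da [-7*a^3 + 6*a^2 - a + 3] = -21*a^2 + 12*a - 1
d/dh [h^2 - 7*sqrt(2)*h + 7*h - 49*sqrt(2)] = 2*h - 7*sqrt(2) + 7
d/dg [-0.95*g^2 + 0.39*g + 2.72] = 0.39 - 1.9*g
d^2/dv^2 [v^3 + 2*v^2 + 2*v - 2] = 6*v + 4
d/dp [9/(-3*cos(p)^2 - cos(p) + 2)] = -9*(6*cos(p) + 1)*sin(p)/(3*cos(p)^2 + cos(p) - 2)^2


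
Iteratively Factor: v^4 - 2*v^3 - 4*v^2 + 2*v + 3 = (v + 1)*(v^3 - 3*v^2 - v + 3) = (v - 1)*(v + 1)*(v^2 - 2*v - 3) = (v - 3)*(v - 1)*(v + 1)*(v + 1)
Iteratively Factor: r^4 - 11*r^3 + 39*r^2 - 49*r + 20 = (r - 1)*(r^3 - 10*r^2 + 29*r - 20) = (r - 5)*(r - 1)*(r^2 - 5*r + 4) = (r - 5)*(r - 1)^2*(r - 4)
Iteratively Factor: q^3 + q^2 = (q)*(q^2 + q) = q*(q + 1)*(q)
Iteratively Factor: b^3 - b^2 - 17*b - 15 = (b + 1)*(b^2 - 2*b - 15) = (b - 5)*(b + 1)*(b + 3)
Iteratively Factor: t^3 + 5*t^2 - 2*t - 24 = (t + 3)*(t^2 + 2*t - 8) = (t - 2)*(t + 3)*(t + 4)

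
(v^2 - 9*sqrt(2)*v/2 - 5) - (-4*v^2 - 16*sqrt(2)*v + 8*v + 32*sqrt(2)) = 5*v^2 - 8*v + 23*sqrt(2)*v/2 - 32*sqrt(2) - 5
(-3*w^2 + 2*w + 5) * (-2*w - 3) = 6*w^3 + 5*w^2 - 16*w - 15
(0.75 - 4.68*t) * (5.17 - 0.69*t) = 3.2292*t^2 - 24.7131*t + 3.8775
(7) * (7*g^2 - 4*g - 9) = 49*g^2 - 28*g - 63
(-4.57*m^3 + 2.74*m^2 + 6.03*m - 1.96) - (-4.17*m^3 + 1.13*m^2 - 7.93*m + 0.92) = -0.4*m^3 + 1.61*m^2 + 13.96*m - 2.88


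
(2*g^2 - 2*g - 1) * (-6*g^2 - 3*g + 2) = -12*g^4 + 6*g^3 + 16*g^2 - g - 2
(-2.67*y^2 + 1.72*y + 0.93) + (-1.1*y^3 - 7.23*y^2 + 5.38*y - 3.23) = -1.1*y^3 - 9.9*y^2 + 7.1*y - 2.3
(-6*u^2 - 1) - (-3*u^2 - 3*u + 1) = -3*u^2 + 3*u - 2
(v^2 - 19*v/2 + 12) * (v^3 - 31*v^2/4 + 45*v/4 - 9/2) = v^5 - 69*v^4/4 + 775*v^3/8 - 1635*v^2/8 + 711*v/4 - 54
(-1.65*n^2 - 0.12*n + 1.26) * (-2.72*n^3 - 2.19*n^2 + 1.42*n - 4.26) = 4.488*n^5 + 3.9399*n^4 - 5.5074*n^3 + 4.0992*n^2 + 2.3004*n - 5.3676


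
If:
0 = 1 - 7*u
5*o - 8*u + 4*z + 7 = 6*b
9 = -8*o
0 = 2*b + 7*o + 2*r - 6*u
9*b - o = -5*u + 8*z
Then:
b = 43/56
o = -9/8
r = 403/112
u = 1/7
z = 35/32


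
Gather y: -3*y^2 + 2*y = -3*y^2 + 2*y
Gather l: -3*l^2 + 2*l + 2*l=-3*l^2 + 4*l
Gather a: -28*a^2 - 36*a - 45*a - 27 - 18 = -28*a^2 - 81*a - 45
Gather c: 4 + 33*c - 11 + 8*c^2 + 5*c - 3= 8*c^2 + 38*c - 10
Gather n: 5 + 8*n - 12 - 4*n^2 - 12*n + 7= -4*n^2 - 4*n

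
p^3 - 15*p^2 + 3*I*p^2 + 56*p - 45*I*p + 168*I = (p - 8)*(p - 7)*(p + 3*I)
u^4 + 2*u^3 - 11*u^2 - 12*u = u*(u - 3)*(u + 1)*(u + 4)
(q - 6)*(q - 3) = q^2 - 9*q + 18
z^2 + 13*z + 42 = (z + 6)*(z + 7)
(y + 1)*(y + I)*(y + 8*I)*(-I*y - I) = -I*y^4 + 9*y^3 - 2*I*y^3 + 18*y^2 + 7*I*y^2 + 9*y + 16*I*y + 8*I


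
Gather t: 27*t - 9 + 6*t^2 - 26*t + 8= 6*t^2 + t - 1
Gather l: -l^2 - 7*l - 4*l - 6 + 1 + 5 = -l^2 - 11*l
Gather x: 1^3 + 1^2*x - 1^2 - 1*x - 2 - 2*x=-2*x - 2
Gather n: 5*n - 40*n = -35*n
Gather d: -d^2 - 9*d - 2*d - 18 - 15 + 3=-d^2 - 11*d - 30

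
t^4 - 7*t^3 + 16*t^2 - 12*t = t*(t - 3)*(t - 2)^2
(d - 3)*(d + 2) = d^2 - d - 6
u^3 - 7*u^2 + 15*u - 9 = (u - 3)^2*(u - 1)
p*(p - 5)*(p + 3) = p^3 - 2*p^2 - 15*p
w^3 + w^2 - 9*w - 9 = (w - 3)*(w + 1)*(w + 3)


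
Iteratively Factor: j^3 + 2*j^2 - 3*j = (j)*(j^2 + 2*j - 3) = j*(j + 3)*(j - 1)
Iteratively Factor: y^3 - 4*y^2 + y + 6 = (y + 1)*(y^2 - 5*y + 6) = (y - 3)*(y + 1)*(y - 2)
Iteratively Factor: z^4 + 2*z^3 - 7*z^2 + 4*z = (z + 4)*(z^3 - 2*z^2 + z) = (z - 1)*(z + 4)*(z^2 - z) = (z - 1)^2*(z + 4)*(z)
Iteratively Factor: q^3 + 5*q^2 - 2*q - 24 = (q + 4)*(q^2 + q - 6) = (q + 3)*(q + 4)*(q - 2)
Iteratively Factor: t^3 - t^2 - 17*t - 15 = (t + 3)*(t^2 - 4*t - 5) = (t + 1)*(t + 3)*(t - 5)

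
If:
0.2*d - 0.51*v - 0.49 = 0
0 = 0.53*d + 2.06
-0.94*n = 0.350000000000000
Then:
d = -3.89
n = -0.37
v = -2.49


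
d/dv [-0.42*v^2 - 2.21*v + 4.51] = -0.84*v - 2.21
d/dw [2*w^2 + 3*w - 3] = 4*w + 3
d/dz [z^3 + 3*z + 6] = 3*z^2 + 3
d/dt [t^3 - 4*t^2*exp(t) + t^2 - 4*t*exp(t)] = -4*t^2*exp(t) + 3*t^2 - 12*t*exp(t) + 2*t - 4*exp(t)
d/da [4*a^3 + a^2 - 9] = 2*a*(6*a + 1)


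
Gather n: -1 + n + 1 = n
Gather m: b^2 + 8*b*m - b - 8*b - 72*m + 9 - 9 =b^2 - 9*b + m*(8*b - 72)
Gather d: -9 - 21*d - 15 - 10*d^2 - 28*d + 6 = -10*d^2 - 49*d - 18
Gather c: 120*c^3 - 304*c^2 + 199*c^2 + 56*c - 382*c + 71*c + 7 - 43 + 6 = 120*c^3 - 105*c^2 - 255*c - 30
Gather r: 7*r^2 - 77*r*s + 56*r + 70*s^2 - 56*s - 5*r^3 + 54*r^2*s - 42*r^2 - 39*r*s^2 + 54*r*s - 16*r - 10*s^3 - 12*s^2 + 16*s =-5*r^3 + r^2*(54*s - 35) + r*(-39*s^2 - 23*s + 40) - 10*s^3 + 58*s^2 - 40*s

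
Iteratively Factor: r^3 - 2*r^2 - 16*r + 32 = (r - 2)*(r^2 - 16) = (r - 4)*(r - 2)*(r + 4)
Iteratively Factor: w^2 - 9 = (w - 3)*(w + 3)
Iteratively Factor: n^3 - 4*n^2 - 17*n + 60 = (n - 5)*(n^2 + n - 12) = (n - 5)*(n - 3)*(n + 4)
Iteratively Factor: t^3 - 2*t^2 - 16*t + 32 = (t - 2)*(t^2 - 16) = (t - 2)*(t + 4)*(t - 4)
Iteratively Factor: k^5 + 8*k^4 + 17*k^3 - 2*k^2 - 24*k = (k)*(k^4 + 8*k^3 + 17*k^2 - 2*k - 24) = k*(k + 3)*(k^3 + 5*k^2 + 2*k - 8) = k*(k - 1)*(k + 3)*(k^2 + 6*k + 8) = k*(k - 1)*(k + 2)*(k + 3)*(k + 4)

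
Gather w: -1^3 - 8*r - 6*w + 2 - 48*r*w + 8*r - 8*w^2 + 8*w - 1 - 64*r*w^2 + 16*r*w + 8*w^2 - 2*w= -64*r*w^2 - 32*r*w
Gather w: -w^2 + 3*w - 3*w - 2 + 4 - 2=-w^2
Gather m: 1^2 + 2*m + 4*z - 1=2*m + 4*z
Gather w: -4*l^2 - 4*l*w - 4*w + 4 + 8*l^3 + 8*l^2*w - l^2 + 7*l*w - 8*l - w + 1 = 8*l^3 - 5*l^2 - 8*l + w*(8*l^2 + 3*l - 5) + 5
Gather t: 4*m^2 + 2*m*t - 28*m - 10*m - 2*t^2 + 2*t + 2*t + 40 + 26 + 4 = 4*m^2 - 38*m - 2*t^2 + t*(2*m + 4) + 70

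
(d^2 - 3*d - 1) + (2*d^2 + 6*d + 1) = 3*d^2 + 3*d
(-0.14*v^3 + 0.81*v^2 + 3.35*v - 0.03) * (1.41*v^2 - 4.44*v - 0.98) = -0.1974*v^5 + 1.7637*v^4 + 1.2643*v^3 - 15.7101*v^2 - 3.1498*v + 0.0294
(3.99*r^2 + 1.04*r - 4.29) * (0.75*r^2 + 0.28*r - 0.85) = 2.9925*r^4 + 1.8972*r^3 - 6.3178*r^2 - 2.0852*r + 3.6465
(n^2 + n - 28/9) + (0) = n^2 + n - 28/9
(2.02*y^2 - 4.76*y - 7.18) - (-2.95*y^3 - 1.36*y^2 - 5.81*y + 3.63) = 2.95*y^3 + 3.38*y^2 + 1.05*y - 10.81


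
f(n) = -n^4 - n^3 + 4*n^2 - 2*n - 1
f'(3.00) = -113.00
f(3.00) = -79.00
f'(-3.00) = 55.00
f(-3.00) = -13.00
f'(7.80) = -2020.33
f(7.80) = -3949.30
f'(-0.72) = -7.82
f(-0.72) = 2.62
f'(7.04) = -1490.02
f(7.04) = -2622.10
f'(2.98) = -110.66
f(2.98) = -76.76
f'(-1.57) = -6.48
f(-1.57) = 9.79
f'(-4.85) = 344.97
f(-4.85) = -336.43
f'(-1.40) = -8.10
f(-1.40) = 8.54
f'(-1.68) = -4.94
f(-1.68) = 10.43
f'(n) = -4*n^3 - 3*n^2 + 8*n - 2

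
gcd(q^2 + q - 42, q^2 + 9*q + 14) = q + 7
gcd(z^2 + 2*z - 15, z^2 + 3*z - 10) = z + 5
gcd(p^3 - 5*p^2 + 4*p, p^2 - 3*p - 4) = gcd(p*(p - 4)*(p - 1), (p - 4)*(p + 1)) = p - 4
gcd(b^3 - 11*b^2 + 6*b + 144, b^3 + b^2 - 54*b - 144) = b^2 - 5*b - 24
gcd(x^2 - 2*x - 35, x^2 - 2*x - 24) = 1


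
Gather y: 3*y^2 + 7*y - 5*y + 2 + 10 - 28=3*y^2 + 2*y - 16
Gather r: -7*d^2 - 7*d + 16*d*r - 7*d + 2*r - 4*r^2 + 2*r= -7*d^2 - 14*d - 4*r^2 + r*(16*d + 4)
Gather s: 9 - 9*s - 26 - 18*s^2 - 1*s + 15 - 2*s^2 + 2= -20*s^2 - 10*s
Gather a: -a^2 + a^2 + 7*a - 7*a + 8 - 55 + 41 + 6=0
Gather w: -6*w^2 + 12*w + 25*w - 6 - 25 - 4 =-6*w^2 + 37*w - 35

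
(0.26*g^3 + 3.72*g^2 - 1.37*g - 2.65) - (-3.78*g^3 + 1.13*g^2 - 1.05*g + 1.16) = 4.04*g^3 + 2.59*g^2 - 0.32*g - 3.81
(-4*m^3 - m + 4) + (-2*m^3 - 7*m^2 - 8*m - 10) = -6*m^3 - 7*m^2 - 9*m - 6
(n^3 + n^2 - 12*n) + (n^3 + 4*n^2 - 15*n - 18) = 2*n^3 + 5*n^2 - 27*n - 18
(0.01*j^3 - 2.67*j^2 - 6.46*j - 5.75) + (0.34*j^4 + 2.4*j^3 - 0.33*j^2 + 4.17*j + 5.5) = 0.34*j^4 + 2.41*j^3 - 3.0*j^2 - 2.29*j - 0.25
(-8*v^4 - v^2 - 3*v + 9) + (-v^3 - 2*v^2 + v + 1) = -8*v^4 - v^3 - 3*v^2 - 2*v + 10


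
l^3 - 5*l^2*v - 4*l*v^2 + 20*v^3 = (l - 5*v)*(l - 2*v)*(l + 2*v)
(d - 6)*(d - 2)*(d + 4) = d^3 - 4*d^2 - 20*d + 48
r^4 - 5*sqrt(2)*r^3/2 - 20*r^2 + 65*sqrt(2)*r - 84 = (r - 3*sqrt(2))*(r - 2*sqrt(2))*(r - sqrt(2))*(r + 7*sqrt(2)/2)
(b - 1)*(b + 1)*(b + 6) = b^3 + 6*b^2 - b - 6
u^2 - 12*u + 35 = (u - 7)*(u - 5)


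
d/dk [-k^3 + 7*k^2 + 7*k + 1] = -3*k^2 + 14*k + 7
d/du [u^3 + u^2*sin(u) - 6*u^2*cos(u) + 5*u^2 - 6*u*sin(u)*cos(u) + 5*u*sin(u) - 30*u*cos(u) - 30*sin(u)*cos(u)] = 6*u^2*sin(u) + u^2*cos(u) + 3*u^2 + 32*u*sin(u) - 7*u*cos(u) - 6*u*cos(2*u) + 10*u + 5*sin(u) - 3*sin(2*u) - 30*cos(u) - 30*cos(2*u)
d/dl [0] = 0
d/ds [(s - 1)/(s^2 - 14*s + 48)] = (s^2 - 14*s - 2*(s - 7)*(s - 1) + 48)/(s^2 - 14*s + 48)^2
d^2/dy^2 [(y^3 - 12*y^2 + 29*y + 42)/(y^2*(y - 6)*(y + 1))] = 2*(y - 21)/y^4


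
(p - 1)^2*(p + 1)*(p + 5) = p^4 + 4*p^3 - 6*p^2 - 4*p + 5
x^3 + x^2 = x^2*(x + 1)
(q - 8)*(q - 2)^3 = q^4 - 14*q^3 + 60*q^2 - 104*q + 64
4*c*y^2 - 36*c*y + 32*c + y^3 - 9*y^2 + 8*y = (4*c + y)*(y - 8)*(y - 1)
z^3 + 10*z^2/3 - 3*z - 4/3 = (z - 1)*(z + 1/3)*(z + 4)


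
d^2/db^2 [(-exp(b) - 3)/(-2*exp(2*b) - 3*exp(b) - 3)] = (4*exp(4*b) + 42*exp(3*b) + 18*exp(2*b) - 54*exp(b) - 18)*exp(b)/(8*exp(6*b) + 36*exp(5*b) + 90*exp(4*b) + 135*exp(3*b) + 135*exp(2*b) + 81*exp(b) + 27)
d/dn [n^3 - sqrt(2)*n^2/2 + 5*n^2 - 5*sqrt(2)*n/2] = 3*n^2 - sqrt(2)*n + 10*n - 5*sqrt(2)/2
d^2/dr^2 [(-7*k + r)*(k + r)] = 2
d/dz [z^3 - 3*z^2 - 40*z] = 3*z^2 - 6*z - 40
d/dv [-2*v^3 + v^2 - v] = -6*v^2 + 2*v - 1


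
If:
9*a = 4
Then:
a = 4/9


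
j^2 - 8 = (j - 2*sqrt(2))*(j + 2*sqrt(2))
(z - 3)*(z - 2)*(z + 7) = z^3 + 2*z^2 - 29*z + 42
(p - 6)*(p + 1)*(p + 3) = p^3 - 2*p^2 - 21*p - 18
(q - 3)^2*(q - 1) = q^3 - 7*q^2 + 15*q - 9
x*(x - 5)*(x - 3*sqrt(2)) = x^3 - 5*x^2 - 3*sqrt(2)*x^2 + 15*sqrt(2)*x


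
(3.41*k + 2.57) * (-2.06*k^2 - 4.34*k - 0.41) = -7.0246*k^3 - 20.0936*k^2 - 12.5519*k - 1.0537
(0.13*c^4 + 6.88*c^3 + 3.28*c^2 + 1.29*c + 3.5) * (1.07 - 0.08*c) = -0.0104*c^5 - 0.4113*c^4 + 7.0992*c^3 + 3.4064*c^2 + 1.1003*c + 3.745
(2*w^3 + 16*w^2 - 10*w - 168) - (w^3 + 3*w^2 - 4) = w^3 + 13*w^2 - 10*w - 164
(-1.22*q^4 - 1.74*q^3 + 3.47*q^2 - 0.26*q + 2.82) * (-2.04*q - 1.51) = 2.4888*q^5 + 5.3918*q^4 - 4.4514*q^3 - 4.7093*q^2 - 5.3602*q - 4.2582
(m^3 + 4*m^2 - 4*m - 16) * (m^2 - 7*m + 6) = m^5 - 3*m^4 - 26*m^3 + 36*m^2 + 88*m - 96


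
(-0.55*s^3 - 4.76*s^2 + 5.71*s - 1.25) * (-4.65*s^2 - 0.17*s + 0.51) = 2.5575*s^5 + 22.2275*s^4 - 26.0228*s^3 + 2.4142*s^2 + 3.1246*s - 0.6375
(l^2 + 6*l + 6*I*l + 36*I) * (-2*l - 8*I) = -2*l^3 - 12*l^2 - 20*I*l^2 + 48*l - 120*I*l + 288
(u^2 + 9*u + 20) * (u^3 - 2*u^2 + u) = u^5 + 7*u^4 + 3*u^3 - 31*u^2 + 20*u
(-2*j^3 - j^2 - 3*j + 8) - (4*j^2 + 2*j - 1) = -2*j^3 - 5*j^2 - 5*j + 9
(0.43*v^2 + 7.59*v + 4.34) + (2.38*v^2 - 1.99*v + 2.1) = 2.81*v^2 + 5.6*v + 6.44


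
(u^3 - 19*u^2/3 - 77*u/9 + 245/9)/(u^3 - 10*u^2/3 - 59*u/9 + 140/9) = (u - 7)/(u - 4)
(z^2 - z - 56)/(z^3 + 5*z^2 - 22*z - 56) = (z - 8)/(z^2 - 2*z - 8)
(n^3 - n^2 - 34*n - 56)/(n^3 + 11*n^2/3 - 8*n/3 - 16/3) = 3*(n^2 - 5*n - 14)/(3*n^2 - n - 4)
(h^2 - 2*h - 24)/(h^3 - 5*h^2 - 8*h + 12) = (h + 4)/(h^2 + h - 2)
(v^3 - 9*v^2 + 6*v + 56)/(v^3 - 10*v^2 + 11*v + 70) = (v - 4)/(v - 5)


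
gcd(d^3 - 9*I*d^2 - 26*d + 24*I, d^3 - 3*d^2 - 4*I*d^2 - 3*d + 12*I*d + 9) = d - 3*I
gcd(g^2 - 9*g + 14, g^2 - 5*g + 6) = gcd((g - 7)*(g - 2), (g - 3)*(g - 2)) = g - 2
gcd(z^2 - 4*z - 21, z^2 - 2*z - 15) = z + 3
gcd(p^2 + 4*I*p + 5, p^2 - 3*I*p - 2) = p - I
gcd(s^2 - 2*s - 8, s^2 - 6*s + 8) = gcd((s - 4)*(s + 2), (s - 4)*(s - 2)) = s - 4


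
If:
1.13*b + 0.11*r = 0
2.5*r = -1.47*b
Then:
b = 0.00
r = 0.00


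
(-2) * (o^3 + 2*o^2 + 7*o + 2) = -2*o^3 - 4*o^2 - 14*o - 4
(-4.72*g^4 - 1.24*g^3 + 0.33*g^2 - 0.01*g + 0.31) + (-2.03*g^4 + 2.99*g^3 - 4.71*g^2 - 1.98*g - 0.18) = -6.75*g^4 + 1.75*g^3 - 4.38*g^2 - 1.99*g + 0.13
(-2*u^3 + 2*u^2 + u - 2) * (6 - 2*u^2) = 4*u^5 - 4*u^4 - 14*u^3 + 16*u^2 + 6*u - 12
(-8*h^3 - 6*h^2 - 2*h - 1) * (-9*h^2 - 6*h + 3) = 72*h^5 + 102*h^4 + 30*h^3 + 3*h^2 - 3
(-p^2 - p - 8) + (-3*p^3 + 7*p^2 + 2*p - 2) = -3*p^3 + 6*p^2 + p - 10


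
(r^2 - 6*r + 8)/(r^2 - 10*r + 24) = (r - 2)/(r - 6)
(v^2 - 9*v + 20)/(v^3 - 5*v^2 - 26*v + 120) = (v - 5)/(v^2 - v - 30)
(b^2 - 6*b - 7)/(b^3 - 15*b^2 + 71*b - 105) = (b + 1)/(b^2 - 8*b + 15)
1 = 1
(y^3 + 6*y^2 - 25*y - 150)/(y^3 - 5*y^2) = 1 + 11/y + 30/y^2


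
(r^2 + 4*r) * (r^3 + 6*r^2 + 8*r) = r^5 + 10*r^4 + 32*r^3 + 32*r^2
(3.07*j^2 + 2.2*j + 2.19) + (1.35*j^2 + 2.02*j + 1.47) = 4.42*j^2 + 4.22*j + 3.66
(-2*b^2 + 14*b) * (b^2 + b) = -2*b^4 + 12*b^3 + 14*b^2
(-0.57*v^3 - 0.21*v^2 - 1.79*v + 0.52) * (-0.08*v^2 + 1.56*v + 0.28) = 0.0456*v^5 - 0.8724*v^4 - 0.344*v^3 - 2.8928*v^2 + 0.31*v + 0.1456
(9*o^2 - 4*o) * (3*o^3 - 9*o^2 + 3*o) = 27*o^5 - 93*o^4 + 63*o^3 - 12*o^2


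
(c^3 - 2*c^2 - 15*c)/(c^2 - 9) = c*(c - 5)/(c - 3)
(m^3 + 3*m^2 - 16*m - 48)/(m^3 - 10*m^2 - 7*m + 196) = (m^2 - m - 12)/(m^2 - 14*m + 49)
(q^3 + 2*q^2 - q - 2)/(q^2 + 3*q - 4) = (q^2 + 3*q + 2)/(q + 4)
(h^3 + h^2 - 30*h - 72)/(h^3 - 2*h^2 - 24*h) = (h + 3)/h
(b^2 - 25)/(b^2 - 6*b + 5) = (b + 5)/(b - 1)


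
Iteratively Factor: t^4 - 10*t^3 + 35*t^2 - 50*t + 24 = (t - 4)*(t^3 - 6*t^2 + 11*t - 6) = (t - 4)*(t - 1)*(t^2 - 5*t + 6) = (t - 4)*(t - 3)*(t - 1)*(t - 2)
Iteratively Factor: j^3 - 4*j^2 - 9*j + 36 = (j - 3)*(j^2 - j - 12) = (j - 3)*(j + 3)*(j - 4)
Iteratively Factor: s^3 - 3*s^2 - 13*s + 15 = (s + 3)*(s^2 - 6*s + 5) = (s - 1)*(s + 3)*(s - 5)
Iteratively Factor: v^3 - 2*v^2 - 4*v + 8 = (v - 2)*(v^2 - 4) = (v - 2)^2*(v + 2)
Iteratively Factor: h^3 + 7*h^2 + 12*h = (h + 4)*(h^2 + 3*h) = (h + 3)*(h + 4)*(h)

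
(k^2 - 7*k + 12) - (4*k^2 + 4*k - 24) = -3*k^2 - 11*k + 36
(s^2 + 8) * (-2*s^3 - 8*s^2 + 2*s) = -2*s^5 - 8*s^4 - 14*s^3 - 64*s^2 + 16*s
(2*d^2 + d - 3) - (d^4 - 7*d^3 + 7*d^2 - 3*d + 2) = -d^4 + 7*d^3 - 5*d^2 + 4*d - 5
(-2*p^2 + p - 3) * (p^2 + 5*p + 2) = -2*p^4 - 9*p^3 - 2*p^2 - 13*p - 6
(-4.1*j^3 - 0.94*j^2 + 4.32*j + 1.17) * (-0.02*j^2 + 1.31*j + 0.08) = 0.082*j^5 - 5.3522*j^4 - 1.6458*j^3 + 5.5606*j^2 + 1.8783*j + 0.0936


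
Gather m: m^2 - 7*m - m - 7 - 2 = m^2 - 8*m - 9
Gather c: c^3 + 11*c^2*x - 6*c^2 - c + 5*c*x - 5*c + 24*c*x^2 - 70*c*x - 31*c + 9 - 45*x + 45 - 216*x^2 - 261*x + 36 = c^3 + c^2*(11*x - 6) + c*(24*x^2 - 65*x - 37) - 216*x^2 - 306*x + 90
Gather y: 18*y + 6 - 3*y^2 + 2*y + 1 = -3*y^2 + 20*y + 7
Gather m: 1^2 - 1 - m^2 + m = -m^2 + m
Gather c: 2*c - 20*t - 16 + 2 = 2*c - 20*t - 14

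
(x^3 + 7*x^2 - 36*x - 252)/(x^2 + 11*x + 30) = (x^2 + x - 42)/(x + 5)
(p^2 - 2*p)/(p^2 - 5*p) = (p - 2)/(p - 5)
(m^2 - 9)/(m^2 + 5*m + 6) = (m - 3)/(m + 2)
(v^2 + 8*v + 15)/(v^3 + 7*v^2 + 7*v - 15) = 1/(v - 1)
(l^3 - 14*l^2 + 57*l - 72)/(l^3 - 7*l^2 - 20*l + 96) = (l - 3)/(l + 4)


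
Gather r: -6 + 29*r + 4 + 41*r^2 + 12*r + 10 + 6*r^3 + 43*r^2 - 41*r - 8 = 6*r^3 + 84*r^2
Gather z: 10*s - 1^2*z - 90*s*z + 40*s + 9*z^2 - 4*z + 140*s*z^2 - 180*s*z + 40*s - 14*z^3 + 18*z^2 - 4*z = 90*s - 14*z^3 + z^2*(140*s + 27) + z*(-270*s - 9)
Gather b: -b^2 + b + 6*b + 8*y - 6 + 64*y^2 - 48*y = -b^2 + 7*b + 64*y^2 - 40*y - 6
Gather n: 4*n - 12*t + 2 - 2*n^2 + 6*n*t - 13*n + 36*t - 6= -2*n^2 + n*(6*t - 9) + 24*t - 4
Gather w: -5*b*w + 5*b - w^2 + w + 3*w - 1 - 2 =5*b - w^2 + w*(4 - 5*b) - 3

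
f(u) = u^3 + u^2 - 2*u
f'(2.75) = 26.19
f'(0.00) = -2.00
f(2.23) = 11.60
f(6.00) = 240.00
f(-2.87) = -9.66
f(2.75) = 22.86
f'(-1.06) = -0.75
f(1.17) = 0.63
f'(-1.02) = -0.92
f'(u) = 3*u^2 + 2*u - 2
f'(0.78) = 1.39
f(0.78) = -0.48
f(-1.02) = 2.02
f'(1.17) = 4.45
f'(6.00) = 118.00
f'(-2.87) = 16.97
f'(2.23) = 17.38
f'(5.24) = 90.85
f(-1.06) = 2.05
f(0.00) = 0.00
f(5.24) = 160.86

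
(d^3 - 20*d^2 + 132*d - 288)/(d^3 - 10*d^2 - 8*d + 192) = (d - 6)/(d + 4)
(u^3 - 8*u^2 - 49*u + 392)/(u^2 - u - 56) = u - 7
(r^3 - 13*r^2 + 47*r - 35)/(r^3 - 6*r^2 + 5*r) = (r - 7)/r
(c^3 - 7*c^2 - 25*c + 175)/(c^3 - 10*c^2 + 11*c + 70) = (c + 5)/(c + 2)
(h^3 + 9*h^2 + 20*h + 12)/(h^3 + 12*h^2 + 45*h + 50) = (h^2 + 7*h + 6)/(h^2 + 10*h + 25)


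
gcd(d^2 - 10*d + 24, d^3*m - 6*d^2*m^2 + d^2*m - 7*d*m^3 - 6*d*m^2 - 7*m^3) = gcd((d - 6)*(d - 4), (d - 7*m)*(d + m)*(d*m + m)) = 1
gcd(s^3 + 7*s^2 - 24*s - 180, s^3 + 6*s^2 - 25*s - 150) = s^2 + s - 30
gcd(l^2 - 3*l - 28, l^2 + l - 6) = 1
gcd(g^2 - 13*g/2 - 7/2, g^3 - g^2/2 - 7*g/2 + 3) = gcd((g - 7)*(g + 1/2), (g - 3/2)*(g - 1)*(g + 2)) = 1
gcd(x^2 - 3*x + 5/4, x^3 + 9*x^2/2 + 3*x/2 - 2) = x - 1/2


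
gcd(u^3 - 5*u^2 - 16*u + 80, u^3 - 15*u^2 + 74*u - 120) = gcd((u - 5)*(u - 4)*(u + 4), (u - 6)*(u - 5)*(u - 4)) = u^2 - 9*u + 20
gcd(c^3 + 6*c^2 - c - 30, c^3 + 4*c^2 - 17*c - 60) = c^2 + 8*c + 15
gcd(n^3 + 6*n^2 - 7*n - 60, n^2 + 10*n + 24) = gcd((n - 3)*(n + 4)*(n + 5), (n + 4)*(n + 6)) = n + 4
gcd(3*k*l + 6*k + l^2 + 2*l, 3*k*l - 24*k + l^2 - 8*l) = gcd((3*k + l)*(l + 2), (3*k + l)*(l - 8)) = 3*k + l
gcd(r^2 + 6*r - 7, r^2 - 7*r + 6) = r - 1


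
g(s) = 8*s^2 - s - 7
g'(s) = 16*s - 1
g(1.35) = 6.23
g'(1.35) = 20.60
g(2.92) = 58.29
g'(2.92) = 45.72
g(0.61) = -4.63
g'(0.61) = 8.76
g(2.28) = 32.31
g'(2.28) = 35.48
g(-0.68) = -2.62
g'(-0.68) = -11.88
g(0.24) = -6.78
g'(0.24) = 2.84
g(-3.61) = 100.87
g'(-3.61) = -58.76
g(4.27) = 134.59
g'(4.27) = 67.32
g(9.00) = 632.00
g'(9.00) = 143.00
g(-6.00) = 287.00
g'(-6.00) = -97.00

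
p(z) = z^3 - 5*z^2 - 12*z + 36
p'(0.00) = -12.00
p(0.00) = 36.00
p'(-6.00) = 156.00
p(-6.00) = -288.00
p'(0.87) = -18.43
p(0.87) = 22.43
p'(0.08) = -12.78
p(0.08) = 35.01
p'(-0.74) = -2.96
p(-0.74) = 41.74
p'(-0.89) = -0.72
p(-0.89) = 42.01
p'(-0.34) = -8.25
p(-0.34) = 39.46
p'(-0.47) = -6.64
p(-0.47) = 40.43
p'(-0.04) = -11.60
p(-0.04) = 36.47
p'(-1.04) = 1.64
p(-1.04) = 41.95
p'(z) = 3*z^2 - 10*z - 12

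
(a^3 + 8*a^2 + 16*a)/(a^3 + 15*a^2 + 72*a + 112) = a/(a + 7)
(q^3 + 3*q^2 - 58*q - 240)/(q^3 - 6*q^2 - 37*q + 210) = (q^2 - 3*q - 40)/(q^2 - 12*q + 35)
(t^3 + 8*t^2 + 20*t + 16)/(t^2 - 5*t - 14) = (t^2 + 6*t + 8)/(t - 7)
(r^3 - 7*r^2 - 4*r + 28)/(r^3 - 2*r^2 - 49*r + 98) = (r + 2)/(r + 7)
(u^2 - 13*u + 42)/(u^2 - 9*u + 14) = (u - 6)/(u - 2)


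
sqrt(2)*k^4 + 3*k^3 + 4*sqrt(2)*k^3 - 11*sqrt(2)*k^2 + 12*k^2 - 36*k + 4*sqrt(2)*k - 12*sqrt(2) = (k - 2)*(k + 6)*(k + sqrt(2))*(sqrt(2)*k + 1)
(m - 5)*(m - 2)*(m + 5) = m^3 - 2*m^2 - 25*m + 50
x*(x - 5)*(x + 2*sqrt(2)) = x^3 - 5*x^2 + 2*sqrt(2)*x^2 - 10*sqrt(2)*x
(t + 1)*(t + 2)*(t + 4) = t^3 + 7*t^2 + 14*t + 8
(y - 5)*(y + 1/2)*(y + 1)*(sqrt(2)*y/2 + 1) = sqrt(2)*y^4/2 - 7*sqrt(2)*y^3/4 + y^3 - 7*sqrt(2)*y^2/2 - 7*y^2/2 - 7*y - 5*sqrt(2)*y/4 - 5/2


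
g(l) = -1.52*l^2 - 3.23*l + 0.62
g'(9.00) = -30.59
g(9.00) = -151.57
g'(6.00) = -21.47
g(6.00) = -73.48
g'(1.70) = -8.40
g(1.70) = -9.26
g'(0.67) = -5.27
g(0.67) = -2.23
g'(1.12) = -6.63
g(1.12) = -4.90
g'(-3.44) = 7.23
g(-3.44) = -6.26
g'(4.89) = -18.10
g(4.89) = -51.52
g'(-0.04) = -3.11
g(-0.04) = 0.75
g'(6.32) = -22.44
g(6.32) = -80.51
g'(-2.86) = 5.46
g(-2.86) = -2.58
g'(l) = -3.04*l - 3.23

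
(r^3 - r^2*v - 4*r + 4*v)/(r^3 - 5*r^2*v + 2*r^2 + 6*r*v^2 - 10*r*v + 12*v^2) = (r^2 - r*v - 2*r + 2*v)/(r^2 - 5*r*v + 6*v^2)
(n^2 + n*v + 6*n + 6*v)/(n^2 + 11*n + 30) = (n + v)/(n + 5)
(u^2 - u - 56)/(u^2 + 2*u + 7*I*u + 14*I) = (u^2 - u - 56)/(u^2 + u*(2 + 7*I) + 14*I)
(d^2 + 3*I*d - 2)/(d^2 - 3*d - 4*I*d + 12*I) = (d^2 + 3*I*d - 2)/(d^2 - 3*d - 4*I*d + 12*I)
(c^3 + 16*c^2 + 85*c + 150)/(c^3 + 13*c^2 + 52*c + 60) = (c + 5)/(c + 2)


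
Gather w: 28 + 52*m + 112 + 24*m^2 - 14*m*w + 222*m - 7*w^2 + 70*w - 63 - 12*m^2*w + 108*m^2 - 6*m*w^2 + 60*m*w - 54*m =132*m^2 + 220*m + w^2*(-6*m - 7) + w*(-12*m^2 + 46*m + 70) + 77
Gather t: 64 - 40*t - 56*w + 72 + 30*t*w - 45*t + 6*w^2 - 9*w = t*(30*w - 85) + 6*w^2 - 65*w + 136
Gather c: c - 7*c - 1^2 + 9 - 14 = -6*c - 6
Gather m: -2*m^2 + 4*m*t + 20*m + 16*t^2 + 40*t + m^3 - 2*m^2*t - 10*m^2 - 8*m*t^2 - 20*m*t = m^3 + m^2*(-2*t - 12) + m*(-8*t^2 - 16*t + 20) + 16*t^2 + 40*t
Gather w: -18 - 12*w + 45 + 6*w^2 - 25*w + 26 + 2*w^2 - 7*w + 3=8*w^2 - 44*w + 56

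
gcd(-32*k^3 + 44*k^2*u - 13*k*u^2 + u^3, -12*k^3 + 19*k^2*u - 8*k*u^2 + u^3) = 4*k^2 - 5*k*u + u^2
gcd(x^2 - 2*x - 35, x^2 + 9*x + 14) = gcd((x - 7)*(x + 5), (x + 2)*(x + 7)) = 1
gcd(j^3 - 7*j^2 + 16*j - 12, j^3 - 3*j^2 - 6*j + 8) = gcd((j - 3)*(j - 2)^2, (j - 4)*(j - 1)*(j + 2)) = 1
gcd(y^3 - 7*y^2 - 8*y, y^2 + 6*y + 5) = y + 1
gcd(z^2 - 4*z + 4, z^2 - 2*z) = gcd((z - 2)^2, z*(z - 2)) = z - 2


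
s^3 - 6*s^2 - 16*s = s*(s - 8)*(s + 2)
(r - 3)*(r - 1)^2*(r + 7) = r^4 + 2*r^3 - 28*r^2 + 46*r - 21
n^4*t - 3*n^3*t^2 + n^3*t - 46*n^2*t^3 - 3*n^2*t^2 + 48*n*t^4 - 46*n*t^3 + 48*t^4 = (n - 8*t)*(n - t)*(n + 6*t)*(n*t + t)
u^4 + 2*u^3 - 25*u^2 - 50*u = u*(u - 5)*(u + 2)*(u + 5)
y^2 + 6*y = y*(y + 6)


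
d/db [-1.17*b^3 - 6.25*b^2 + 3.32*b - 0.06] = -3.51*b^2 - 12.5*b + 3.32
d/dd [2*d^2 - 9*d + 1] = 4*d - 9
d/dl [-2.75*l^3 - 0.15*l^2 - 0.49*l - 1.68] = -8.25*l^2 - 0.3*l - 0.49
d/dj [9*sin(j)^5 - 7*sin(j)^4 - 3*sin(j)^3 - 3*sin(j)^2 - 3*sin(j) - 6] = (45*sin(j)^4 - 28*sin(j)^3 - 9*sin(j)^2 - 6*sin(j) - 3)*cos(j)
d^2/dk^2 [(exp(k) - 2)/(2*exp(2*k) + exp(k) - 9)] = (4*exp(4*k) - 34*exp(3*k) + 96*exp(2*k) - 137*exp(k) + 63)*exp(k)/(8*exp(6*k) + 12*exp(5*k) - 102*exp(4*k) - 107*exp(3*k) + 459*exp(2*k) + 243*exp(k) - 729)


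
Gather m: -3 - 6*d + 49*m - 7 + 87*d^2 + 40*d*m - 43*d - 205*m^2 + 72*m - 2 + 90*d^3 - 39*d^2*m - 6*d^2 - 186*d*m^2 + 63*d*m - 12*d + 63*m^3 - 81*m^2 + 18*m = 90*d^3 + 81*d^2 - 61*d + 63*m^3 + m^2*(-186*d - 286) + m*(-39*d^2 + 103*d + 139) - 12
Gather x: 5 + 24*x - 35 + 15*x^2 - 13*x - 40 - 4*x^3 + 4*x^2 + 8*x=-4*x^3 + 19*x^2 + 19*x - 70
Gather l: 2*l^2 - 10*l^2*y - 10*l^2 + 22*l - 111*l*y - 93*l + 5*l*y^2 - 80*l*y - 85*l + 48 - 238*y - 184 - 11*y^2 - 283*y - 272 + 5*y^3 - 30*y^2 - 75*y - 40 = l^2*(-10*y - 8) + l*(5*y^2 - 191*y - 156) + 5*y^3 - 41*y^2 - 596*y - 448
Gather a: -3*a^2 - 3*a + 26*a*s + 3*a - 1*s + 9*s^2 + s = -3*a^2 + 26*a*s + 9*s^2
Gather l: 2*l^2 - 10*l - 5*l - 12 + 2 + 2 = 2*l^2 - 15*l - 8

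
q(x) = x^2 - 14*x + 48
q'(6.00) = -2.00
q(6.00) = 0.00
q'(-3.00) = -20.00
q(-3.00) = 99.00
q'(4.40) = -5.20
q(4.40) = 5.76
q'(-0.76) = -15.52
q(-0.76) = 59.22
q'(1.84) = -10.32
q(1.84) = 25.63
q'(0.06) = -13.88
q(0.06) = 47.16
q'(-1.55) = -17.10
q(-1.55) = 72.10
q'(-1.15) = -16.30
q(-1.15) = 65.42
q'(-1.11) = -16.22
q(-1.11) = 64.77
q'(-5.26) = -24.52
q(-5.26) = 149.31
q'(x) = 2*x - 14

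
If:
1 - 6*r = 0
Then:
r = 1/6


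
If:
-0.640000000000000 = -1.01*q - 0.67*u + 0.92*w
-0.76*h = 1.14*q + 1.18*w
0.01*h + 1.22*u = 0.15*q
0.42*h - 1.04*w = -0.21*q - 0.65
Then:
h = -1.43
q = 0.75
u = 0.10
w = 0.20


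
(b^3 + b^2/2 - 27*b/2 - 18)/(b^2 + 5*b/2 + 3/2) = (b^2 - b - 12)/(b + 1)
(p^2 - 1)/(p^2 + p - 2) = (p + 1)/(p + 2)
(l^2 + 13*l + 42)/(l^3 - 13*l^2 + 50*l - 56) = (l^2 + 13*l + 42)/(l^3 - 13*l^2 + 50*l - 56)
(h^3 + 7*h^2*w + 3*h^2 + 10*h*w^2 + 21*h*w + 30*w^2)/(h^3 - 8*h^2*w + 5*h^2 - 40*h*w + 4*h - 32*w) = (h^3 + 7*h^2*w + 3*h^2 + 10*h*w^2 + 21*h*w + 30*w^2)/(h^3 - 8*h^2*w + 5*h^2 - 40*h*w + 4*h - 32*w)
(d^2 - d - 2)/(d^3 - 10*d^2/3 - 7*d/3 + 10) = 3*(d + 1)/(3*d^2 - 4*d - 15)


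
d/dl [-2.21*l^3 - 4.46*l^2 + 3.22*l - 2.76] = -6.63*l^2 - 8.92*l + 3.22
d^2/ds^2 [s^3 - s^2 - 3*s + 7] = 6*s - 2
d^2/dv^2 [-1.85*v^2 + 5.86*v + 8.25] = -3.70000000000000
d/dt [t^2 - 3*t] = 2*t - 3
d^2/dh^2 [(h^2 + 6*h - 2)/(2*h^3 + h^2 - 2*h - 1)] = 2*(4*h^6 + 72*h^5 + 14*h^3 + 93*h^2 + 18*h - 21)/(8*h^9 + 12*h^8 - 18*h^7 - 35*h^6 + 6*h^5 + 33*h^4 + 10*h^3 - 9*h^2 - 6*h - 1)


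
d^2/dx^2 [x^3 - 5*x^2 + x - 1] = 6*x - 10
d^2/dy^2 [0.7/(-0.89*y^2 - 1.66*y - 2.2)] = (1.10894*y^2 + 2.06836*y - 0.7*(1.78*y + 1.66)*(3.56*y + 3.32) + 2.7412)/(0.89*y^2 + 1.66*y + 2.2)^3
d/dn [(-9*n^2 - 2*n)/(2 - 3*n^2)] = 2*(-3*n^2 - 18*n - 2)/(9*n^4 - 12*n^2 + 4)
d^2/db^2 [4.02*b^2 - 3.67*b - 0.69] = 8.04000000000000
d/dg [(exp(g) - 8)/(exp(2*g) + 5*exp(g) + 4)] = (-(exp(g) - 8)*(2*exp(g) + 5) + exp(2*g) + 5*exp(g) + 4)*exp(g)/(exp(2*g) + 5*exp(g) + 4)^2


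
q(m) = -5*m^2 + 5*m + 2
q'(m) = 5 - 10*m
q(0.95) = 2.24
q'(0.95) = -4.50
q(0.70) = 3.05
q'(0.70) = -2.00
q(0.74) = 2.96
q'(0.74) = -2.40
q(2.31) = -13.13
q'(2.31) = -18.10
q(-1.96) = -27.01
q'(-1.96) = 24.60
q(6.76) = -192.69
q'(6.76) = -62.60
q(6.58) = -181.58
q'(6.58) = -60.80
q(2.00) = -8.00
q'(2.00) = -15.00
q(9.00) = -358.00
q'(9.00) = -85.00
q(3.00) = -28.00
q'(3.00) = -25.00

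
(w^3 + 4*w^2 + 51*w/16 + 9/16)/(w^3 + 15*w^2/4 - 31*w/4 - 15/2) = (4*w^2 + 13*w + 3)/(4*(w^2 + 3*w - 10))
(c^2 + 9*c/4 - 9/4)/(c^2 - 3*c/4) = (c + 3)/c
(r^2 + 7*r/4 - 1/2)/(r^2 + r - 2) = (r - 1/4)/(r - 1)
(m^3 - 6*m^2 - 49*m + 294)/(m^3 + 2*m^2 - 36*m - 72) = (m^2 - 49)/(m^2 + 8*m + 12)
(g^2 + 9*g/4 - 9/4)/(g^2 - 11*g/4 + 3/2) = (g + 3)/(g - 2)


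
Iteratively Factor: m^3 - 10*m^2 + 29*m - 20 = (m - 5)*(m^2 - 5*m + 4) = (m - 5)*(m - 1)*(m - 4)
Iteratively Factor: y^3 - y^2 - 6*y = (y + 2)*(y^2 - 3*y) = y*(y + 2)*(y - 3)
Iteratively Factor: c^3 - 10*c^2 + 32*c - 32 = (c - 4)*(c^2 - 6*c + 8) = (c - 4)^2*(c - 2)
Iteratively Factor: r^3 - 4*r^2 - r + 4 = (r - 1)*(r^2 - 3*r - 4) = (r - 1)*(r + 1)*(r - 4)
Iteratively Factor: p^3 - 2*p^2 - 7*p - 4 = (p - 4)*(p^2 + 2*p + 1) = (p - 4)*(p + 1)*(p + 1)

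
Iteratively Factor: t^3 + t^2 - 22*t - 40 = (t - 5)*(t^2 + 6*t + 8) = (t - 5)*(t + 4)*(t + 2)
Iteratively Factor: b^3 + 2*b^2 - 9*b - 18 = (b - 3)*(b^2 + 5*b + 6) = (b - 3)*(b + 2)*(b + 3)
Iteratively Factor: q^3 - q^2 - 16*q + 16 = (q - 4)*(q^2 + 3*q - 4) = (q - 4)*(q + 4)*(q - 1)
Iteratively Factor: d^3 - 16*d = (d + 4)*(d^2 - 4*d) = (d - 4)*(d + 4)*(d)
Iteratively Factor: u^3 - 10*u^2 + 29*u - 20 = (u - 1)*(u^2 - 9*u + 20) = (u - 4)*(u - 1)*(u - 5)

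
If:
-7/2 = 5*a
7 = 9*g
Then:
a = -7/10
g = 7/9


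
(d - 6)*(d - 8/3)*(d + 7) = d^3 - 5*d^2/3 - 134*d/3 + 112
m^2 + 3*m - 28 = (m - 4)*(m + 7)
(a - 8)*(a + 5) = a^2 - 3*a - 40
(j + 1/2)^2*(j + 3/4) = j^3 + 7*j^2/4 + j + 3/16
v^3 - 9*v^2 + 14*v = v*(v - 7)*(v - 2)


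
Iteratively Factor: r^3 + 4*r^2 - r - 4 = (r + 4)*(r^2 - 1) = (r - 1)*(r + 4)*(r + 1)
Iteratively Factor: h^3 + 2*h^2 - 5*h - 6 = (h + 1)*(h^2 + h - 6) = (h + 1)*(h + 3)*(h - 2)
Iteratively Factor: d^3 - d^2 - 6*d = (d)*(d^2 - d - 6) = d*(d - 3)*(d + 2)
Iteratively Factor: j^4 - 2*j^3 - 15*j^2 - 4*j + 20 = (j - 1)*(j^3 - j^2 - 16*j - 20) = (j - 1)*(j + 2)*(j^2 - 3*j - 10) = (j - 1)*(j + 2)^2*(j - 5)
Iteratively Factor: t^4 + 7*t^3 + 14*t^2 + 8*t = (t + 4)*(t^3 + 3*t^2 + 2*t) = (t + 2)*(t + 4)*(t^2 + t) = t*(t + 2)*(t + 4)*(t + 1)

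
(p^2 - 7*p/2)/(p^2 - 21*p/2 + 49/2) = p/(p - 7)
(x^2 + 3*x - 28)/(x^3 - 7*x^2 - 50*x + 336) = (x - 4)/(x^2 - 14*x + 48)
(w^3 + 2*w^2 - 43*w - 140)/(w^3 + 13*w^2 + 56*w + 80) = (w - 7)/(w + 4)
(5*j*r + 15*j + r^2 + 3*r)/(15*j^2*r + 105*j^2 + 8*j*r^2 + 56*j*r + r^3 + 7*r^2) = (r + 3)/(3*j*r + 21*j + r^2 + 7*r)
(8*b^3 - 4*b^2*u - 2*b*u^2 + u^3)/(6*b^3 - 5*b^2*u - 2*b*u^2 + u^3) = (4*b^2 - 4*b*u + u^2)/(3*b^2 - 4*b*u + u^2)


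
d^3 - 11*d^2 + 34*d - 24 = (d - 6)*(d - 4)*(d - 1)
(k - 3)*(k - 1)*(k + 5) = k^3 + k^2 - 17*k + 15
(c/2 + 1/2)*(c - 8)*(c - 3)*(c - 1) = c^4/2 - 11*c^3/2 + 23*c^2/2 + 11*c/2 - 12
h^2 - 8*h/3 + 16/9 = (h - 4/3)^2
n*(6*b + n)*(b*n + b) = 6*b^2*n^2 + 6*b^2*n + b*n^3 + b*n^2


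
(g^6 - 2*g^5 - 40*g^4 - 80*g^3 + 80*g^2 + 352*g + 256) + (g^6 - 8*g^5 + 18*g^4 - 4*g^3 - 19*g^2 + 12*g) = 2*g^6 - 10*g^5 - 22*g^4 - 84*g^3 + 61*g^2 + 364*g + 256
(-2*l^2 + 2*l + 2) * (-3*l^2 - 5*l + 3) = 6*l^4 + 4*l^3 - 22*l^2 - 4*l + 6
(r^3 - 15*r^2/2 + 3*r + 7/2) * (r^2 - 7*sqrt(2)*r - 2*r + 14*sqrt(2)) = r^5 - 7*sqrt(2)*r^4 - 19*r^4/2 + 18*r^3 + 133*sqrt(2)*r^3/2 - 126*sqrt(2)*r^2 - 5*r^2/2 - 7*r + 35*sqrt(2)*r/2 + 49*sqrt(2)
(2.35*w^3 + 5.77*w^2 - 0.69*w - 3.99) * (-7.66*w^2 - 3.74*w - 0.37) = -18.001*w^5 - 52.9872*w^4 - 17.1639*w^3 + 31.0091*w^2 + 15.1779*w + 1.4763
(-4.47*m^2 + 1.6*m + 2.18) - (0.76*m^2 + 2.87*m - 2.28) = -5.23*m^2 - 1.27*m + 4.46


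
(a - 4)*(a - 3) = a^2 - 7*a + 12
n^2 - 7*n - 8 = (n - 8)*(n + 1)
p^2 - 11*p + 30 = (p - 6)*(p - 5)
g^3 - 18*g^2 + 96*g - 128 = (g - 8)^2*(g - 2)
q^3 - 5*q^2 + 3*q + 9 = (q - 3)^2*(q + 1)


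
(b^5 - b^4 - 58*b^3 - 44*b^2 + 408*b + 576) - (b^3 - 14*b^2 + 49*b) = b^5 - b^4 - 59*b^3 - 30*b^2 + 359*b + 576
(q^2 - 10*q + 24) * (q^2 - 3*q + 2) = q^4 - 13*q^3 + 56*q^2 - 92*q + 48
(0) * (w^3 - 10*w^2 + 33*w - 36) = 0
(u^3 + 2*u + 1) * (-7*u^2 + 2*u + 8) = -7*u^5 + 2*u^4 - 6*u^3 - 3*u^2 + 18*u + 8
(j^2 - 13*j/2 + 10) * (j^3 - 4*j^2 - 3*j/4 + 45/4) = j^5 - 21*j^4/2 + 141*j^3/4 - 191*j^2/8 - 645*j/8 + 225/2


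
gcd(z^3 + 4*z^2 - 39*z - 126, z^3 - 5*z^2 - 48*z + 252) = z^2 + z - 42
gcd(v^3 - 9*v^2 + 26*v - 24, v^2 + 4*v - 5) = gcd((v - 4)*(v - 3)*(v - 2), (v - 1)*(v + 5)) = 1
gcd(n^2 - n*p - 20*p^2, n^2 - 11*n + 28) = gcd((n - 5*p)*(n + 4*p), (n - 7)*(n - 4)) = 1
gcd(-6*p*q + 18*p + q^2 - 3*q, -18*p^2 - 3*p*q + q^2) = 6*p - q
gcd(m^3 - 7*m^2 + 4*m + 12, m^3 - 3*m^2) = 1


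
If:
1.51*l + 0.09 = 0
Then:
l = -0.06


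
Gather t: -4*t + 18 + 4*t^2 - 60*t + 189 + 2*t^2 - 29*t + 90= 6*t^2 - 93*t + 297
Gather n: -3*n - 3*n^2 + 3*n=-3*n^2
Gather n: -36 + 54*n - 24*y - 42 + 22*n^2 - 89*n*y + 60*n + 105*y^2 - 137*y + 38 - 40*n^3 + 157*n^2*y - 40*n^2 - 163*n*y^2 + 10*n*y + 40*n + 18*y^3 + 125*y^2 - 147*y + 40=-40*n^3 + n^2*(157*y - 18) + n*(-163*y^2 - 79*y + 154) + 18*y^3 + 230*y^2 - 308*y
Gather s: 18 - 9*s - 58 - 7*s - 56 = -16*s - 96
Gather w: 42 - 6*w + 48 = 90 - 6*w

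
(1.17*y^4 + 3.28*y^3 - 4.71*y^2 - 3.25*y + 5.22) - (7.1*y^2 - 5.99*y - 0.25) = 1.17*y^4 + 3.28*y^3 - 11.81*y^2 + 2.74*y + 5.47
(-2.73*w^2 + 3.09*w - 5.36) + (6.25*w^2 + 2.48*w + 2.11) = 3.52*w^2 + 5.57*w - 3.25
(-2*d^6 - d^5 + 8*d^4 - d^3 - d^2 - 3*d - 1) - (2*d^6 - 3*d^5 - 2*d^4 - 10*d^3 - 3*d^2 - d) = -4*d^6 + 2*d^5 + 10*d^4 + 9*d^3 + 2*d^2 - 2*d - 1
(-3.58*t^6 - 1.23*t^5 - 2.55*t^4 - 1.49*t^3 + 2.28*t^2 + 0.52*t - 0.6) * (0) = 0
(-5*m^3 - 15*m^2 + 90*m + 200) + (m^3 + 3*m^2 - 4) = -4*m^3 - 12*m^2 + 90*m + 196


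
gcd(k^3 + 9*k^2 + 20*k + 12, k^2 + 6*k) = k + 6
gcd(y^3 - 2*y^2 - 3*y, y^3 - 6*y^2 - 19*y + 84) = y - 3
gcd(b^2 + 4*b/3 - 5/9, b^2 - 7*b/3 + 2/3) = b - 1/3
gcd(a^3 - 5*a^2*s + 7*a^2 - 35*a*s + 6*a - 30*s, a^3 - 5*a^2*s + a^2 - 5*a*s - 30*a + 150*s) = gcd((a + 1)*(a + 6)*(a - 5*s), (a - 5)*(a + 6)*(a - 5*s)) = -a^2 + 5*a*s - 6*a + 30*s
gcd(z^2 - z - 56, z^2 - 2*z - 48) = z - 8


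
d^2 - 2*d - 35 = (d - 7)*(d + 5)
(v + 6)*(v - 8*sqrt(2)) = v^2 - 8*sqrt(2)*v + 6*v - 48*sqrt(2)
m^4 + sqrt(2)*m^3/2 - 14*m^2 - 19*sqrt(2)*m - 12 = (m - 3*sqrt(2))*(m + sqrt(2)/2)*(m + sqrt(2))*(m + 2*sqrt(2))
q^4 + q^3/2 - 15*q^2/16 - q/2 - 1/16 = (q - 1)*(q + 1/4)^2*(q + 1)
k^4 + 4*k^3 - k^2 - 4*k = k*(k - 1)*(k + 1)*(k + 4)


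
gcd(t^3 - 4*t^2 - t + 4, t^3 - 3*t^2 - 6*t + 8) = t^2 - 5*t + 4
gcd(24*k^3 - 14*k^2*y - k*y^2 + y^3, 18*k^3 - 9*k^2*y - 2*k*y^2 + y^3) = 6*k^2 - 5*k*y + y^2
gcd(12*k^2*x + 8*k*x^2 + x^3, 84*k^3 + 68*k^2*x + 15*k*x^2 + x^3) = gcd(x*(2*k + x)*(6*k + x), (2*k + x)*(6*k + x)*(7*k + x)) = 12*k^2 + 8*k*x + x^2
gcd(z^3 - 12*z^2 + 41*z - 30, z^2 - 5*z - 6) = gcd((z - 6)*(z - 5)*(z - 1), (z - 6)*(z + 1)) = z - 6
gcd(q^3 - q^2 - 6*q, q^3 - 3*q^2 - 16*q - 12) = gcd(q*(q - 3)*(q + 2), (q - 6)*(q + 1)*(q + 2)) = q + 2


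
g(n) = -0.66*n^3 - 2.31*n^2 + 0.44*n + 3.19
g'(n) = -1.98*n^2 - 4.62*n + 0.44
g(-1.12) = 0.73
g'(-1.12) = 3.13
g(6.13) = -232.94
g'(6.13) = -102.28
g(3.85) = -67.02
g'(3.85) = -46.70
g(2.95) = -32.56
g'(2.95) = -30.42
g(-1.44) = -0.26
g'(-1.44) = 2.99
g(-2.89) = -1.44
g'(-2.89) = -2.75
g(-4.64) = 17.35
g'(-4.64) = -20.75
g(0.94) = 1.01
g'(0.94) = -5.65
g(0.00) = 3.19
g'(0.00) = 0.44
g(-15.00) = 1704.34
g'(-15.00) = -375.76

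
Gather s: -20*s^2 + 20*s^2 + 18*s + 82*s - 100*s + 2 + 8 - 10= 0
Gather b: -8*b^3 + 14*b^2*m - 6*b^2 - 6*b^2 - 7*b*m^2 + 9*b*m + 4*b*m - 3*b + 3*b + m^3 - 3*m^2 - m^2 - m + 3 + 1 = -8*b^3 + b^2*(14*m - 12) + b*(-7*m^2 + 13*m) + m^3 - 4*m^2 - m + 4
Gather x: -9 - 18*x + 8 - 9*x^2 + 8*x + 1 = -9*x^2 - 10*x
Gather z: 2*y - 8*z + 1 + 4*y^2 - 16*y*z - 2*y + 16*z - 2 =4*y^2 + z*(8 - 16*y) - 1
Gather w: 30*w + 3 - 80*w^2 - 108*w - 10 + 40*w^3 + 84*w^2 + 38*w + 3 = 40*w^3 + 4*w^2 - 40*w - 4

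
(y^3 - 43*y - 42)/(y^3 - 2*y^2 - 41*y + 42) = (y + 1)/(y - 1)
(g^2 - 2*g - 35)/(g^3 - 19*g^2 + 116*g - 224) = (g + 5)/(g^2 - 12*g + 32)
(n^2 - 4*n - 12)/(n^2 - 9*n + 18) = (n + 2)/(n - 3)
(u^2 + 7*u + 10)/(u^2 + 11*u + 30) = (u + 2)/(u + 6)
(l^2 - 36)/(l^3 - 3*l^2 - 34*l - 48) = (36 - l^2)/(-l^3 + 3*l^2 + 34*l + 48)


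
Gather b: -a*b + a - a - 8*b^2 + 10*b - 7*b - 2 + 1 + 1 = -8*b^2 + b*(3 - a)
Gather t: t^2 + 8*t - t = t^2 + 7*t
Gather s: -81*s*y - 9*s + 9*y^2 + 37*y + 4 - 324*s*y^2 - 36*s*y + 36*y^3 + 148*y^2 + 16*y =s*(-324*y^2 - 117*y - 9) + 36*y^3 + 157*y^2 + 53*y + 4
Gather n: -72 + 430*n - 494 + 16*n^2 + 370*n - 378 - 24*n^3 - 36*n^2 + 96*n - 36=-24*n^3 - 20*n^2 + 896*n - 980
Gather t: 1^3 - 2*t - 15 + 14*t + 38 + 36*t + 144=48*t + 168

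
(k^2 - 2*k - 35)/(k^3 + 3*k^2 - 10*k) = (k - 7)/(k*(k - 2))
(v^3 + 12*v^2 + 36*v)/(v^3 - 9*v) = (v^2 + 12*v + 36)/(v^2 - 9)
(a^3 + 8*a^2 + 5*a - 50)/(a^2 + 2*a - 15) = (a^2 + 3*a - 10)/(a - 3)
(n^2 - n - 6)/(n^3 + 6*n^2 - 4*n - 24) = (n - 3)/(n^2 + 4*n - 12)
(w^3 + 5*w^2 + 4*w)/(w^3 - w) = (w + 4)/(w - 1)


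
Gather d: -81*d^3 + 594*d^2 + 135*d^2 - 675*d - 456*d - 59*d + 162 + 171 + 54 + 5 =-81*d^3 + 729*d^2 - 1190*d + 392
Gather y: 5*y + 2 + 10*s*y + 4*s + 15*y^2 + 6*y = 4*s + 15*y^2 + y*(10*s + 11) + 2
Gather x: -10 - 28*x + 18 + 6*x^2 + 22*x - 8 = 6*x^2 - 6*x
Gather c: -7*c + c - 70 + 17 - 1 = -6*c - 54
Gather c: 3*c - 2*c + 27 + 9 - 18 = c + 18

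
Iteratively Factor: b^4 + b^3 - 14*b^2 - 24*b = (b)*(b^3 + b^2 - 14*b - 24) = b*(b + 3)*(b^2 - 2*b - 8) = b*(b - 4)*(b + 3)*(b + 2)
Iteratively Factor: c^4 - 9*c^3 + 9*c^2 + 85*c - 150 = (c - 5)*(c^3 - 4*c^2 - 11*c + 30) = (c - 5)*(c - 2)*(c^2 - 2*c - 15) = (c - 5)*(c - 2)*(c + 3)*(c - 5)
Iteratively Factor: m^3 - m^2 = (m - 1)*(m^2) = m*(m - 1)*(m)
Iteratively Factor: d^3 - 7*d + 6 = (d - 2)*(d^2 + 2*d - 3) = (d - 2)*(d - 1)*(d + 3)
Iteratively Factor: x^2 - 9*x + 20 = (x - 5)*(x - 4)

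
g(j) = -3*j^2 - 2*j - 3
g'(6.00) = -38.00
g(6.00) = -123.00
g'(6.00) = -38.00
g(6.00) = -123.00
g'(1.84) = -13.04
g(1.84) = -16.84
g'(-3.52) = 19.12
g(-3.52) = -33.13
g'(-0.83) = 2.98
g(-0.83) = -3.41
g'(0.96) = -7.76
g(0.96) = -7.68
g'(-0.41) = 0.46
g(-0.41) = -2.68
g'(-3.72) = 20.32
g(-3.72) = -37.08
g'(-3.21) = 17.26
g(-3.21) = -27.49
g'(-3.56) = 19.36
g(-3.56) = -33.90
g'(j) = -6*j - 2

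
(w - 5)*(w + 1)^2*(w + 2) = w^4 - w^3 - 15*w^2 - 23*w - 10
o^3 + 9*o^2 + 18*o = o*(o + 3)*(o + 6)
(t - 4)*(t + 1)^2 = t^3 - 2*t^2 - 7*t - 4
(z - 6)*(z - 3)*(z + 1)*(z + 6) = z^4 - 2*z^3 - 39*z^2 + 72*z + 108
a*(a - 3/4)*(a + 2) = a^3 + 5*a^2/4 - 3*a/2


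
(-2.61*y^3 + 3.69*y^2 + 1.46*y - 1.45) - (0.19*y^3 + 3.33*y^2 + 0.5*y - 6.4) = -2.8*y^3 + 0.36*y^2 + 0.96*y + 4.95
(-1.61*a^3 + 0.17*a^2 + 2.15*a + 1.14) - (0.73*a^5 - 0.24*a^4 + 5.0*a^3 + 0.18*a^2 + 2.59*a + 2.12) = -0.73*a^5 + 0.24*a^4 - 6.61*a^3 - 0.00999999999999998*a^2 - 0.44*a - 0.98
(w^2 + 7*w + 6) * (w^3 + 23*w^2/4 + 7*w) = w^5 + 51*w^4/4 + 213*w^3/4 + 167*w^2/2 + 42*w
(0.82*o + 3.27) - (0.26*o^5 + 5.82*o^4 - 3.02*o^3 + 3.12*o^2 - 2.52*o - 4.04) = -0.26*o^5 - 5.82*o^4 + 3.02*o^3 - 3.12*o^2 + 3.34*o + 7.31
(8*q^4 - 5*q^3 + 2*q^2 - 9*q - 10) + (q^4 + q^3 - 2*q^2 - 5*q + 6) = 9*q^4 - 4*q^3 - 14*q - 4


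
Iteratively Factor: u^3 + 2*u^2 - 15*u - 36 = (u + 3)*(u^2 - u - 12) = (u + 3)^2*(u - 4)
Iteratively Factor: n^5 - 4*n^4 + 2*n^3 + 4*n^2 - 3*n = (n + 1)*(n^4 - 5*n^3 + 7*n^2 - 3*n) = n*(n + 1)*(n^3 - 5*n^2 + 7*n - 3) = n*(n - 3)*(n + 1)*(n^2 - 2*n + 1) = n*(n - 3)*(n - 1)*(n + 1)*(n - 1)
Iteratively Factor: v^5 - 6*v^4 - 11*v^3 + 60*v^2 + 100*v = (v)*(v^4 - 6*v^3 - 11*v^2 + 60*v + 100) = v*(v + 2)*(v^3 - 8*v^2 + 5*v + 50) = v*(v + 2)^2*(v^2 - 10*v + 25) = v*(v - 5)*(v + 2)^2*(v - 5)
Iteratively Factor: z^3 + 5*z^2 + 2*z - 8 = (z - 1)*(z^2 + 6*z + 8) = (z - 1)*(z + 2)*(z + 4)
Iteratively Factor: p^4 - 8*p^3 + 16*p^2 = (p - 4)*(p^3 - 4*p^2) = p*(p - 4)*(p^2 - 4*p) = p*(p - 4)^2*(p)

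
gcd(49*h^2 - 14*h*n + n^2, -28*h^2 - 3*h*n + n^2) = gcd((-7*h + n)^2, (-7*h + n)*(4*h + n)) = 7*h - n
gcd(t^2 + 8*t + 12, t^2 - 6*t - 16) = t + 2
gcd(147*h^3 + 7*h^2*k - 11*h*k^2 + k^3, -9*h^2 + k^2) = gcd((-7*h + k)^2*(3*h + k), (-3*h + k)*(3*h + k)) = 3*h + k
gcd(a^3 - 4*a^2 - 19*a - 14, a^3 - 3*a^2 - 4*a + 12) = a + 2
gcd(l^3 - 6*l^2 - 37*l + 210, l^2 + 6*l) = l + 6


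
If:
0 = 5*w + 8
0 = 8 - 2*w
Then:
No Solution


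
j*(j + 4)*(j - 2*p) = j^3 - 2*j^2*p + 4*j^2 - 8*j*p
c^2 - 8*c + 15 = (c - 5)*(c - 3)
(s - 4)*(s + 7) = s^2 + 3*s - 28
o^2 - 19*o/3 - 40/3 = (o - 8)*(o + 5/3)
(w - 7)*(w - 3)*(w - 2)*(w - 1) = w^4 - 13*w^3 + 53*w^2 - 83*w + 42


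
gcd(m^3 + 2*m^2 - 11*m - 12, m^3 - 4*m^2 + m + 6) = m^2 - 2*m - 3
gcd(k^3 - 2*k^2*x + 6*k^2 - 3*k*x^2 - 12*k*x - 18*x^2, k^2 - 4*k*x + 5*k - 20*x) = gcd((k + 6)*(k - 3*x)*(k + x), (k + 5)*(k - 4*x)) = 1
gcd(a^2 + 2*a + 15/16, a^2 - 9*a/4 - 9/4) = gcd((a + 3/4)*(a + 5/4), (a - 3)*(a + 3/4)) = a + 3/4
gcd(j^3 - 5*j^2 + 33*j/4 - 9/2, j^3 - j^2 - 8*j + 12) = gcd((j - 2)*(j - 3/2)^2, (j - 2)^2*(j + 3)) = j - 2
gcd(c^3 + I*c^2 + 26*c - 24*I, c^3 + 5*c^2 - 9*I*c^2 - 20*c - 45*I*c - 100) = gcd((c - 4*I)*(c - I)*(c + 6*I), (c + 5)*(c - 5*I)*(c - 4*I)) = c - 4*I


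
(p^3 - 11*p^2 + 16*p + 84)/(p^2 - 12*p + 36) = (p^2 - 5*p - 14)/(p - 6)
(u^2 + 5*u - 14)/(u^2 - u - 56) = (u - 2)/(u - 8)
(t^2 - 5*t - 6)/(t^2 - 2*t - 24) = (t + 1)/(t + 4)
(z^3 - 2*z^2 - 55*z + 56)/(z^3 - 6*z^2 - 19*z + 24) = (z + 7)/(z + 3)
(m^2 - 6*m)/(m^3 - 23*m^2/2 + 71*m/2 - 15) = 2*m/(2*m^2 - 11*m + 5)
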